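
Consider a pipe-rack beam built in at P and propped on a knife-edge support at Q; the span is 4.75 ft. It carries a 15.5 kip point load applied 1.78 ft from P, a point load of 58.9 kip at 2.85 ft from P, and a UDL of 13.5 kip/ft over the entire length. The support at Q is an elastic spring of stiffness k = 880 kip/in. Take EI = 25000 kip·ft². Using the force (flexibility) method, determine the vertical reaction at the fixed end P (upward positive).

R_P = 89.43 kip

Take the reaction at Q as the redundant and release it; the primary structure is a cantilever fixed at P.
Primary-structure tip deflection at Q by superposition:
  point load 15.5 at a = 1.78: Pa²(3L − a)/(6EI) = 102.1/EI
  point load 58.9 at a = 2.85: Pa²(3L − a)/(6EI) = 909/EI
  UDL 13.5: wL⁴/(8EI) = 859/EI
  δ_0 = 1870/EI
Tip deflection under a unit load at Q: L³/(3EI) = 35.72/EI.
With EI = 25000 kip·ft²: δ_0 = 0.074804 ft and δ_{QQ} = 0.001429 ft/kip.
Compatibility — the spring shortens by R_Q/k under the reaction it provides: δ_0 − R_Q·δ_{QQ} = R_Q/k. With 1/k = 1/(880×12) ft/kip = 0.000095 ft/kip, R_Q = δ_0 / (δ_{QQ} + 1/k) = 0.074804 / (0.001429 + 0.000095) = 49.1 kip.
Vertical equilibrium: R_P = ΣP − R_Q = 138.5 − 49.1 = 89.43 kip.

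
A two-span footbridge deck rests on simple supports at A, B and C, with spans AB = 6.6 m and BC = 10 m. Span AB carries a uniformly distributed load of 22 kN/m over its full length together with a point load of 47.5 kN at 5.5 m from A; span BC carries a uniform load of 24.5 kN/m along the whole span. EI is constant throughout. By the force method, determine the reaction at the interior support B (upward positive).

Release continuity at B by inserting a hinge; the redundant is the internal moment M_B. The primary structure is two simply-supported spans AB and BC.
Discontinuity in slope at B on the released structure — sum the simple-span end rotations:
  span AB: UDL 22: wL³/(24EI) = 263.5/EI
  span AB: point load 47.5 at a = 5.5: Pab(L + a)/(6LEI) = 87.81/EI
  span BC: UDL 24.5: wL³/(24EI) = 1021/EI
  relative rotation θ_0 = (351.3 + 1021)/EI = 1372/EI
A unit hogging moment at B produces rotation L₁/(3EI) + L₂/(3EI) = 5.533/EI.
Compatibility: M_B·(L₁+L₂)/(3EI) = θ_0, giving M_B = 248 kN·m (hogging).
Span AB, ΣM about A with M_B applied at B: R_B^{AB}·6.6 = 740.4 + 248, so R_B^{AB} = 149.8 kN and R_A = 192.7 − 149.8 = 42.94 kN.
Span BC, ΣM about C: R_B^{BC}·10 = 1225 + 248, so R_B^{BC} = 147.3 kN and R_C = 245 − 147.3 = 97.7 kN.
R_B = 149.8 + 147.3 = 297.1 kN.

R_B = 297.1 kN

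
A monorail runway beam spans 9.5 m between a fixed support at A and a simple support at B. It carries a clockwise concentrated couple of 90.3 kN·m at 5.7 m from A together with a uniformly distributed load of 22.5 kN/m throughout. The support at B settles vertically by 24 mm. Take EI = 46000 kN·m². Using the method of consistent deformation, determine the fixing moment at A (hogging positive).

Release the roller at B. Primary structure: cantilever fixed at A.
Downward deflection at the released point B due to the loads:
  clockwise couple 90.3 at a = 5.7: M₀a(2L − a)/(2EI) = 3423/EI
  UDL 22.5: wL⁴/(8EI) = 22908/EI
  δ_0 = 26331/EI
Flexibility coefficient — unit upward force at B: δ_{BB} = L³/(3EI) = 285.8/EI.
With EI = 46000 kN·m²: δ_0 = 0.57241 m and δ_{BB} = 0.006213 m/kN.
Compatibility — the beam at B must follow the support down by 0.024 m: δ_0 − R_B·δ_{BB} = 0.024, so R_B = (0.57241 − 0.024)/0.006213 = 88.27 kN.
Moment equilibrium about A: M_A = Σ(load moments about A) − R_B·L = 1106 − 88.27×9.5 = 267 kN·m.

M_A = 267 kN·m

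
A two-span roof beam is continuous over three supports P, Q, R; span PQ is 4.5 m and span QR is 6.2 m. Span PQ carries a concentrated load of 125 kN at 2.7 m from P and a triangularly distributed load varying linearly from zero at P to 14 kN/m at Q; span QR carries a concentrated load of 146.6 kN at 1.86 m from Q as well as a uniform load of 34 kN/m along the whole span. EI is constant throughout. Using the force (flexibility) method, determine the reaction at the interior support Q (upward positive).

R_Q = 396.8 kN

Insert a hinge at Q; M_Q is the redundant, and each span becomes simply supported.
Discontinuity in slope at Q on the released structure — sum the simple-span end rotations:
  span PQ: point load 125 at a = 2.7: Pab(L + a)/(6LEI) = 162/EI
  span PQ: triangular load, peak 14: w₀L³/(45EI) = 28.35/EI
  span QR: point load 146.6 at a = 1.86: Pab(L + b)/(6LEI) = 335.3/EI
  span QR: UDL 34: wL³/(24EI) = 337.6/EI
  relative rotation θ_0 = (190.3 + 672.9)/EI = 863.3/EI
A unit hogging moment at Q produces rotation L₁/(3EI) + L₂/(3EI) = 3.567/EI.
Slope continuity at Q: θ_0 = M_Q·3.567/EI, so M_Q = 863.3/3.567 = 242 kN·m (hogging).
Span PQ, ΣM about P with M_Q applied at Q: R_Q^{PQ}·4.5 = 432 + 242, so R_Q^{PQ} = 149.8 kN and R_P = 156.5 − 149.8 = 6.713 kN.
Span QR, ΣM about R: R_Q^{QR}·6.2 = 1290 + 242, so R_Q^{QR} = 247.1 kN and R_R = 357.4 − 247.1 = 110.3 kN.
R_Q = 149.8 + 247.1 = 396.8 kN.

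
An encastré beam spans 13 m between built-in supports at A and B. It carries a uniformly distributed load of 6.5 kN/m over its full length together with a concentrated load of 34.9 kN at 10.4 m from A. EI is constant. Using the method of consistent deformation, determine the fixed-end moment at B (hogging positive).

M_B = 149.6 kN·m

Release both end moments; the primary structure is a simply-supported span AB with redundants M_A and M_B.
On the primary (simply-supported) span, the end slopes from the loading are:
  at A: UDL 6.5: wL³/(24EI) = 595/EI
  at B: UDL 6.5: wL³/(24EI) = 595/EI
  at A: point load 34.9 at a = 10.4: Pab(L + b)/(6LEI) = 188.7/EI
  at B: point load 34.9 at a = 10.4: Pab(L + a)/(6LEI) = 283.1/EI
  θ_A0 = 783.8/EI,  θ_B0 = 878.1/EI
Flexibility coefficients: a unit moment at one end gives L/(3EI) there and L/(6EI) at the far end, so f₁₁ = f₂₂ = 4.333/EI and f₁₂ = f₂₁ = 2.167/EI.
Compatibility — zero rotation at each built-in end:
  4.333 M_A + 2.167 M_B = 783.8
  2.167 M_A + 4.333 M_B = 878.1
Solving the pair gives M_A = 106.1 kN·m and M_B = 149.6 kN·m (hogging).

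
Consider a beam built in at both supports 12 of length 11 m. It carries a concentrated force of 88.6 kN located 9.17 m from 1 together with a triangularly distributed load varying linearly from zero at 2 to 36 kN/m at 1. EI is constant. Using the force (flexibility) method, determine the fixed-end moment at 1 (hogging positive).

M_1 = 240.3 kN·m

Release both end moments; the primary structure is a simply-supported span 12 with redundants M_1 and M_2.
On the primary (simply-supported) span, the end slopes from the loading are:
  at 1: point load 88.6 at a = 9.17: Pab(L + b)/(6LEI) = 289/EI
  at 2: point load 88.6 at a = 9.17: Pab(L + a)/(6LEI) = 454.4/EI
  at 1: triangular load, peak 36: w₀L³/(45EI) = 1065/EI
  at 2: triangular load, peak 36: 7w₀L³/(360EI) = 931.7/EI
  θ_10 = 1354/EI,  θ_20 = 1386/EI
Flexibility coefficients: a unit moment at one end gives L/(3EI) there and L/(6EI) at the far end, so f₁₁ = f₂₂ = 3.667/EI and f₁₂ = f₂₁ = 1.833/EI.
Compatibility — zero rotation at each built-in end:
  3.667 M_1 + 1.833 M_2 = 1354
  1.833 M_1 + 3.667 M_2 = 1386
Solving the pair gives M_1 = 240.3 kN·m and M_2 = 257.9 kN·m (hogging).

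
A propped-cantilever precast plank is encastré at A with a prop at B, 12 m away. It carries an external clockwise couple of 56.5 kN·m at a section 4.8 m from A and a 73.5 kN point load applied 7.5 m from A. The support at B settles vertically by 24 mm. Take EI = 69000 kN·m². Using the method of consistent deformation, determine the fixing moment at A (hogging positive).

Take the reaction at B as the redundant and release it; the primary structure is a cantilever fixed at A.
Free-end deflection of the primary structure under the applied loading (downward +):
  clockwise couple 56.5 at a = 4.8: M₀a(2L − a)/(2EI) = 2604/EI
  point load 73.5 at a = 7.5: Pa²(3L − a)/(6EI) = 19638/EI
  δ_0 = 22242/EI
Flexibility coefficient — unit upward force at B: δ_{BB} = L³/(3EI) = 576/EI.
With EI = 69000 kN·m²: δ_0 = 0.32234 m and δ_{BB} = 0.008348 m/kN.
Compatibility — the beam at B must follow the support down by 0.024 m: δ_0 − R_B·δ_{BB} = 0.024, so R_B = (0.32234 − 0.024)/0.008348 = 35.74 kN.
Moment equilibrium about A: M_A = Σ(load moments about A) − R_B·L = 607.8 − 35.74×12 = 178.9 kN·m.

M_A = 178.9 kN·m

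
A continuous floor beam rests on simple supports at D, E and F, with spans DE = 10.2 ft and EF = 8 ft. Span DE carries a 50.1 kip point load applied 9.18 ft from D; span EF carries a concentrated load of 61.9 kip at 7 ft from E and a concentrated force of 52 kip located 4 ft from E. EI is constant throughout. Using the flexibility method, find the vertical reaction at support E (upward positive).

Release continuity at E by inserting a hinge; the redundant is the internal moment M_E. The primary structure is two simply-supported spans DE and EF.
Discontinuity in slope at E on the released structure — sum the simple-span end rotations:
  span DE: point load 50.1 at a = 9.18: Pab(L + a)/(6LEI) = 148.6/EI
  span EF: point load 61.9 at a = 7: Pab(L + b)/(6LEI) = 81.24/EI
  span EF: point load 52 at a = 4: Pab(L + b)/(6LEI) = 208/EI
  relative rotation θ_0 = (148.6 + 289.2)/EI = 437.8/EI
A unit hogging moment at E produces rotation L₁/(3EI) + L₂/(3EI) = 6.067/EI.
Slope continuity at E: θ_0 = M_E·6.067/EI, so M_E = 437.8/6.067 = 72.16 kip·ft (hogging).
Span DE, ΣM about D with M_E applied at E: R_E^{DE}·10.2 = 459.9 + 72.16, so R_E^{DE} = 52.16 kip and R_D = 50.1 − 52.16 = -2.065 kip.
Span EF, ΣM about F: R_E^{EF}·8 = 269.9 + 72.16, so R_E^{EF} = 42.76 kip and R_F = 113.9 − 42.76 = 71.14 kip.
R_E = 52.16 + 42.76 = 94.92 kip.

R_E = 94.92 kip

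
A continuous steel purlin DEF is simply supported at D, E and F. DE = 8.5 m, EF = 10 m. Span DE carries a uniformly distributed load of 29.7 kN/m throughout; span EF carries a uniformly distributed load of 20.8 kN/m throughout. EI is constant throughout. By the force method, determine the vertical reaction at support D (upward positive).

R_D = 95.19 kN

Release continuity at E by inserting a hinge; the redundant is the internal moment M_E. The primary structure is two simply-supported spans DE and EF.
Rotations at E on the released spans (each span's end-slope, ×1/EI):
  span DE: UDL 29.7: wL³/(24EI) = 760/EI
  span EF: UDL 20.8: wL³/(24EI) = 866.7/EI
  relative rotation θ_0 = (760 + 866.7)/EI = 1627/EI
A unit hogging moment at E produces rotation L₁/(3EI) + L₂/(3EI) = 6.167/EI.
Slope continuity at E: θ_0 = M_E·6.167/EI, so M_E = 1627/6.167 = 263.8 kN·m (hogging).
Span DE, ΣM about D with M_E applied at E: R_E^{DE}·8.5 = 1073 + 263.8, so R_E^{DE} = 157.3 kN and R_D = 252.4 − 157.3 = 95.19 kN.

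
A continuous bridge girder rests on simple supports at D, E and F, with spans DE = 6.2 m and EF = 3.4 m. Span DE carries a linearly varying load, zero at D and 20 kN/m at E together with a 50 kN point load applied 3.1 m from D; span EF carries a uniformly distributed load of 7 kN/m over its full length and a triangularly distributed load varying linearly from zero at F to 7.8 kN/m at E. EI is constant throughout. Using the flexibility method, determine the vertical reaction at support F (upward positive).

R_F = -6.136 kN

Insert a hinge at E; M_E is the redundant, and each span becomes simply supported.
Rotations at E on the released spans (each span's end-slope, ×1/EI):
  span DE: triangular load, peak 20: w₀L³/(45EI) = 105.9/EI
  span DE: point load 50 at a = 3.1: Pab(L + a)/(6LEI) = 120.1/EI
  span EF: UDL 7: wL³/(24EI) = 11.46/EI
  span EF: triangular load, peak 7.8: w₀L³/(45EI) = 6.813/EI
  relative rotation θ_0 = (226 + 18.28)/EI = 244.3/EI
A unit hogging moment at E produces rotation L₁/(3EI) + L₂/(3EI) = 3.2/EI.
Compatibility: M_E·(L₁+L₂)/(3EI) = θ_0, giving M_E = 76.35 kN·m (hogging).
Span EF, ΣM about F: R_E^{EF}·3.4 = 70.52 + 76.35, so R_E^{EF} = 43.2 kN and R_F = 37.06 − 43.2 = -6.136 kN.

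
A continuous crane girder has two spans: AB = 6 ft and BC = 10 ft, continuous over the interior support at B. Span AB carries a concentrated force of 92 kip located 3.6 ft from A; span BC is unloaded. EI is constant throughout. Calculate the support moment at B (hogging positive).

M_B = 39.74 kip·ft

Release continuity at B by inserting a hinge; the redundant is the internal moment M_B. The primary structure is two simply-supported spans AB and BC.
Discontinuity in slope at B on the released structure — sum the simple-span end rotations:
  span AB: point load 92 at a = 3.6: Pab(L + a)/(6LEI) = 212/EI
  relative rotation θ_0 = (212 + 0)/EI = 212/EI
A unit hogging moment at B produces rotation L₁/(3EI) + L₂/(3EI) = 5.333/EI.
Compatibility: M_B·(L₁+L₂)/(3EI) = θ_0, giving M_B = 39.74 kip·ft (hogging).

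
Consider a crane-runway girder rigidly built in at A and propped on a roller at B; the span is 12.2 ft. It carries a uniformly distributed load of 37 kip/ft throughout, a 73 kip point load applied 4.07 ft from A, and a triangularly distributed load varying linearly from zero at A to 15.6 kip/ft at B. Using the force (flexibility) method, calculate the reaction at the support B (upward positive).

Take the reaction at B as the redundant and release it; the primary structure is a cantilever fixed at A.
Deflection at B on the released cantilever, summing each load's contribution:
  UDL 37: wL⁴/(8EI) = 102459/EI
  point load 73 at a = 4.07: Pa²(3L − a)/(6EI) = 6556/EI
  triangular load, peak 15.6 at the free end: 11w₀L⁴/(120EI) = 31679/EI
  δ_0 = 140695/EI
Flexibility coefficient — unit upward force at B: δ_{BB} = L³/(3EI) = 605.3/EI.
The prop prevents deflection at B: R_B = δ_0/δ_{BB} = 140695/605.3 = 232.4 kip.

R_B = 232.4 kip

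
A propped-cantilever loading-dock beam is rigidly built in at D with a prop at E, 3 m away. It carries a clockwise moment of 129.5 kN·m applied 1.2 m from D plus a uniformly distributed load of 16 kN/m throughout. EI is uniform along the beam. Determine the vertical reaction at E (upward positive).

R_E = 59.44 kN

Release the roller at E. Primary structure: cantilever fixed at D.
Free-end deflection of the primary structure under the applied loading (downward +):
  clockwise couple 129.5 at a = 1.2: M₀a(2L − a)/(2EI) = 373/EI
  UDL 16: wL⁴/(8EI) = 162/EI
  δ_0 = 535/EI
Tip deflection under a unit load at E: L³/(3EI) = 9/EI.
Compatibility at E: δ_0 − R_E·δ_{EE} = 0, so R_E = 535/9 = 59.44 kN.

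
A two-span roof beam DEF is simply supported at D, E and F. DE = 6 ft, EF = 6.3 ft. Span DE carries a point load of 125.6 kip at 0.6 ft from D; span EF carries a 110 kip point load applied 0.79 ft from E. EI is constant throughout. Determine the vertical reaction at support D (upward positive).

Release continuity at E by inserting a hinge; the redundant is the internal moment M_E. The primary structure is two simply-supported spans DE and EF.
End slopes at the hinge E, treating each span as simply supported:
  span DE: point load 125.6 at a = 0.6: Pab(L + a)/(6LEI) = 74.61/EI
  span EF: point load 110 at a = 0.79: Pab(L + b)/(6LEI) = 149.6/EI
  relative rotation θ_0 = (74.61 + 149.6)/EI = 224.2/EI
A unit hogging moment at E produces rotation L₁/(3EI) + L₂/(3EI) = 4.1/EI.
Compatibility: M_E·(L₁+L₂)/(3EI) = θ_0, giving M_E = 54.68 kip·ft (hogging).
Span DE, ΣM about D with M_E applied at E: R_E^{DE}·6 = 75.36 + 54.68, so R_E^{DE} = 21.67 kip and R_D = 125.6 − 21.67 = 103.9 kip.

R_D = 103.9 kip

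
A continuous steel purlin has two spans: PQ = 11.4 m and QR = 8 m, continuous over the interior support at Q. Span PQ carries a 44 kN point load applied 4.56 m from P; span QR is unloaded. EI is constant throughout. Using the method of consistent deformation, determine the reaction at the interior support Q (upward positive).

Insert a hinge at Q; M_Q is the redundant, and each span becomes simply supported.
End slopes at the hinge Q, treating each span as simply supported:
  span PQ: point load 44 at a = 4.56: Pab(L + a)/(6LEI) = 320.2/EI
  relative rotation θ_0 = (320.2 + 0)/EI = 320.2/EI
A unit hogging moment at Q produces rotation L₁/(3EI) + L₂/(3EI) = 6.467/EI.
Slope continuity at Q: θ_0 = M_Q·6.467/EI, so M_Q = 320.2/6.467 = 49.52 kN·m (hogging).
Span PQ, ΣM about P with M_Q applied at Q: R_Q^{PQ}·11.4 = 200.6 + 49.52, so R_Q^{PQ} = 21.94 kN and R_P = 44 − 21.94 = 22.06 kN.
Span QR, ΣM about R: R_Q^{QR}·8 = 0 + 49.52, so R_Q^{QR} = 6.19 kN and R_R = 0 − 6.19 = -6.19 kN.
R_Q = 21.94 + 6.19 = 28.13 kN.

R_Q = 28.13 kN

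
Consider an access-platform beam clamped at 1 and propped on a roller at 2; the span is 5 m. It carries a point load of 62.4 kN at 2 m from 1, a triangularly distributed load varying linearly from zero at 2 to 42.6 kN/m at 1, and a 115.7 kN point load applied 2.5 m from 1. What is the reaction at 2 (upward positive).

R_2 = 70.44 kN

Remove the prop at 2; the released (primary) structure is a cantilever built in at 1.
Free-end deflection of the primary structure under the applied loading (downward +):
  point load 62.4 at a = 2: Pa²(3L − a)/(6EI) = 540.8/EI
  triangular load, peak 42.6 at the fixed end: w₀L⁴/(30EI) = 887.5/EI
  point load 115.7 at a = 2.5: Pa²(3L − a)/(6EI) = 1507/EI
  δ_0 = 2935/EI
Flexibility coefficient — unit upward force at 2: δ_{22} = L³/(3EI) = 41.67/EI.
Compatibility at 2: δ_0 − R_2·δ_{22} = 0, so R_2 = 2935/41.67 = 70.44 kN.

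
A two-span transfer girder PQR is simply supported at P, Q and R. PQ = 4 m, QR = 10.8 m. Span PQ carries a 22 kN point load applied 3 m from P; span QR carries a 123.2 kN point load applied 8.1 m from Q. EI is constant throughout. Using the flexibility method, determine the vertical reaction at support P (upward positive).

Take M_Q as the redundant. Released structure: two simple spans PQ and QR with a hinge at Q.
Discontinuity in slope at Q on the released structure — sum the simple-span end rotations:
  span PQ: point load 22 at a = 3: Pab(L + a)/(6LEI) = 19.25/EI
  span QR: point load 123.2 at a = 8.1: Pab(L + b)/(6LEI) = 561.3/EI
  relative rotation θ_0 = (19.25 + 561.3)/EI = 580.6/EI
A unit hogging moment at Q produces rotation L₁/(3EI) + L₂/(3EI) = 4.933/EI.
Compatibility: M_Q·(L₁+L₂)/(3EI) = θ_0, giving M_Q = 117.7 kN·m (hogging).
Span PQ, ΣM about P with M_Q applied at Q: R_Q^{PQ}·4 = 66 + 117.7, so R_Q^{PQ} = 45.92 kN and R_P = 22 − 45.92 = -23.92 kN.

R_P = -23.92 kN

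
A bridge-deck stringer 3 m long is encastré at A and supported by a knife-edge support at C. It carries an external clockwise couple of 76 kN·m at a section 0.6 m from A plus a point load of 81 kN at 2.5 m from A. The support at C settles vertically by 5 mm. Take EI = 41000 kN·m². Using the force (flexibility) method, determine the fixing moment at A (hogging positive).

Release the roller at C. Primary structure: cantilever fixed at A.
Deflection at C on the released cantilever, summing each load's contribution:
  clockwise couple 76 at a = 0.6: M₀a(2L − a)/(2EI) = 123.1/EI
  point load 81 at a = 2.5: Pa²(3L − a)/(6EI) = 548.4/EI
  δ_0 = 671.6/EI
Flexibility coefficient — unit upward force at C: δ_{CC} = L³/(3EI) = 9/EI.
With EI = 41000 kN·m²: δ_0 = 0.016379 m and δ_{CC} = 0.00022 m/kN.
Compatibility — the beam at C must follow the support down by 0.005 m: δ_0 − R_C·δ_{CC} = 0.005, so R_C = (0.016379 − 0.005)/0.00022 = 51.84 kN.
Moment equilibrium about A: M_A = Σ(load moments about A) − R_C·L = 278.5 − 51.84×3 = 123 kN·m.

M_A = 123 kN·m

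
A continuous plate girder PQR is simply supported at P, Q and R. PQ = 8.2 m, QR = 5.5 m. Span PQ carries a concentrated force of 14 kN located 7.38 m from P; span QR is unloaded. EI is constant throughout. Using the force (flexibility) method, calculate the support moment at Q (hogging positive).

M_Q = 5.875 kN·m

Take M_Q as the redundant. Released structure: two simple spans PQ and QR with a hinge at Q.
End slopes at the hinge Q, treating each span as simply supported:
  span PQ: point load 14 at a = 7.38: Pab(L + a)/(6LEI) = 26.83/EI
  relative rotation θ_0 = (26.83 + 0)/EI = 26.83/EI
A unit hogging moment at Q produces rotation L₁/(3EI) + L₂/(3EI) = 4.567/EI.
Slope continuity at Q: θ_0 = M_Q·4.567/EI, so M_Q = 26.83/4.567 = 5.875 kN·m (hogging).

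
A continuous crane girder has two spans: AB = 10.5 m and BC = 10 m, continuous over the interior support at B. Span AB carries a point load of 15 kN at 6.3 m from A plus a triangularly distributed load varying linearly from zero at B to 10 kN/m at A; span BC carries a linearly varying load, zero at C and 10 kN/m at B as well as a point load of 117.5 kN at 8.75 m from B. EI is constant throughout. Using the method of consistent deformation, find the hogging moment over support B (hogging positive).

M_B = 116.2 kN·m

Insert a hinge at B; M_B is the redundant, and each span becomes simply supported.
Rotations at B on the released spans (each span's end-slope, ×1/EI):
  span AB: point load 15 at a = 6.3: Pab(L + a)/(6LEI) = 105.8/EI
  span AB: triangular load, peak 10: 7w₀L³/(360EI) = 225.1/EI
  span BC: triangular load, peak 10: w₀L³/(45EI) = 222.2/EI
  span BC: point load 117.5 at a = 8.75: Pab(L + b)/(6LEI) = 241/EI
  relative rotation θ_0 = (330.9 + 463.2)/EI = 794.1/EI
A unit hogging moment at B produces rotation L₁/(3EI) + L₂/(3EI) = 6.833/EI.
Compatibility: M_B·(L₁+L₂)/(3EI) = θ_0, giving M_B = 116.2 kN·m (hogging).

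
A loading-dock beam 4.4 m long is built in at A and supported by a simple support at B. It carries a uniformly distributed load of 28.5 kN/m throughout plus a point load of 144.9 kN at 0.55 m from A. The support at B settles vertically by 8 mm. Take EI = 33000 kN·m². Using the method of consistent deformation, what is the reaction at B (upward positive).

R_B = 40.98 kN

Choose R_B as the redundant. The primary structure is the cantilever fixed at A.
Downward deflection at the released point B due to the loads:
  UDL 28.5: wL⁴/(8EI) = 1335/EI
  point load 144.9 at a = 0.55: Pa²(3L − a)/(6EI) = 92.41/EI
  δ_0 = 1428/EI
Tip deflection under a unit load at B: L³/(3EI) = 28.39/EI.
With EI = 33000 kN·m²: δ_0 = 0.043263 m and δ_{BB} = 0.00086 m/kN.
Compatibility — the beam at B must follow the support down by 0.008 m: δ_0 − R_B·δ_{BB} = 0.008, so R_B = (0.043263 − 0.008)/0.00086 = 40.98 kN.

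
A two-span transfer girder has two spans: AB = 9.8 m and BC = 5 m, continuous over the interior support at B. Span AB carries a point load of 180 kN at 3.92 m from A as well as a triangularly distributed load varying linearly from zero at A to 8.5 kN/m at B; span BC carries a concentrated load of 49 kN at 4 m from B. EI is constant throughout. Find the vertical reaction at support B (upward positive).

Take M_B as the redundant. Released structure: two simple spans AB and BC with a hinge at B.
Discontinuity in slope at B on the released structure — sum the simple-span end rotations:
  span AB: point load 180 at a = 3.92: Pab(L + a)/(6LEI) = 968.1/EI
  span AB: triangular load, peak 8.5: w₀L³/(45EI) = 177.8/EI
  span BC: point load 49 at a = 4: Pab(L + b)/(6LEI) = 39.2/EI
  relative rotation θ_0 = (1146 + 39.2)/EI = 1185/EI
A unit hogging moment at B produces rotation L₁/(3EI) + L₂/(3EI) = 4.933/EI.
Compatibility: M_B·(L₁+L₂)/(3EI) = θ_0, giving M_B = 240.2 kN·m (hogging).
Span AB, ΣM about A with M_B applied at B: R_B^{AB}·9.8 = 977.7 + 240.2, so R_B^{AB} = 124.3 kN and R_A = 221.7 − 124.3 = 97.37 kN.
Span BC, ΣM about C: R_B^{BC}·5 = 49 + 240.2, so R_B^{BC} = 57.84 kN and R_C = 49 − 57.84 = -8.843 kN.
R_B = 124.3 + 57.84 = 182.1 kN.

R_B = 182.1 kN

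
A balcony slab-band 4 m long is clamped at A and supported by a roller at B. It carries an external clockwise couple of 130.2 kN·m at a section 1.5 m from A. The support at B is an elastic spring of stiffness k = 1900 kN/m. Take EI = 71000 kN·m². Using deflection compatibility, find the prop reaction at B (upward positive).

R_B = 10.81 kN

Take the reaction at B as the redundant and release it; the primary structure is a cantilever fixed at A.
Deflection at B on the released cantilever, summing each load's contribution:
  clockwise couple 130.2 at a = 1.5: M₀a(2L − a)/(2EI) = 634.7/EI
Tip deflection under a unit load at B: L³/(3EI) = 21.33/EI.
With EI = 71000 kN·m²: δ_0 = 0.00894 m and δ_{BB} = 0.0003 m/kN.
Compatibility — the spring shortens by R_B/k under the reaction it provides: δ_0 − R_B·δ_{BB} = R_B/k. With 1/k = 0.000526 m/kN, R_B = δ_0 / (δ_{BB} + 1/k) = 0.00894 / (0.0003 + 0.000526) = 10.81 kN.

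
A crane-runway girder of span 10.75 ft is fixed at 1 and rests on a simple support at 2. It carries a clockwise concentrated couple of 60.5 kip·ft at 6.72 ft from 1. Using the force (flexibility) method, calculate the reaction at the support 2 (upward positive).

Remove the prop at 2; the released (primary) structure is a cantilever built in at 1.
Deflection at 2 on the released cantilever, summing each load's contribution:
  clockwise couple 60.5 at a = 6.72: M₀a(2L − a)/(2EI) = 3004/EI
Tip deflection under a unit load at 2: L³/(3EI) = 414.1/EI.
Compatibility at 2: δ_0 − R_2·δ_{22} = 0, so R_2 = 3004/414.1 = 7.255 kip.

R_2 = 7.255 kip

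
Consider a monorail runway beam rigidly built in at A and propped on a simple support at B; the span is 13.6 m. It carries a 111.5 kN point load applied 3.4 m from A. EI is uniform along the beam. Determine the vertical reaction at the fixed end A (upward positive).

Take the reaction at B as the redundant and release it; the primary structure is a cantilever fixed at A.
Free-end deflection of the primary structure under the applied loading (downward +):
  point load 111.5 at a = 3.4: Pa²(3L − a)/(6EI) = 8034/EI
Flexibility coefficient — unit upward force at B: δ_{BB} = L³/(3EI) = 838.5/EI.
Compatibility at B: δ_0 − R_B·δ_{BB} = 0, so R_B = 8034/838.5 = 9.582 kN.
Vertical equilibrium: R_A = ΣP − R_B = 111.5 − 9.582 = 101.9 kN.

R_A = 101.9 kN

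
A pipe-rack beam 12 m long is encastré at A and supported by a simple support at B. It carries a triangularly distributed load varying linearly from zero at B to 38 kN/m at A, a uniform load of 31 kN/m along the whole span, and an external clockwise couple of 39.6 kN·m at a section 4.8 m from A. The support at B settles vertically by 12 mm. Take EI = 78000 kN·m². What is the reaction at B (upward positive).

Take the reaction at B as the redundant and release it; the primary structure is a cantilever fixed at A.
Deflection at B on the released cantilever, summing each load's contribution:
  triangular load, peak 38 at the fixed end: w₀L⁴/(30EI) = 26266/EI
  UDL 31: wL⁴/(8EI) = 80352/EI
  clockwise couple 39.6 at a = 4.8: M₀a(2L − a)/(2EI) = 1825/EI
  δ_0 = 108442/EI
Flexibility coefficient — unit upward force at B: δ_{BB} = L³/(3EI) = 576/EI.
With EI = 78000 kN·m²: δ_0 = 1.3903 m and δ_{BB} = 0.007385 m/kN.
Compatibility — the beam at B must follow the support down by 0.012 m: δ_0 − R_B·δ_{BB} = 0.012, so R_B = (1.3903 − 0.012)/0.007385 = 186.6 kN.

R_B = 186.6 kN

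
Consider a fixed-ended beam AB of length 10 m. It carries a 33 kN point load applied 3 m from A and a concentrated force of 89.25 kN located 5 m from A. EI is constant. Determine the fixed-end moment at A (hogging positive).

M_A = 160.1 kN·m

Release both end moments; the primary structure is a simply-supported span AB with redundants M_A and M_B.
End rotations of the released simple span under the applied load (×1/EI):
  at A: point load 33 at a = 3: Pab(L + b)/(6LEI) = 196.3/EI
  at B: point load 33 at a = 3: Pab(L + a)/(6LEI) = 150.2/EI
  at A: point load 89.25 at a = 5: Pab(L + b)/(6LEI) = 557.8/EI
  at B: point load 89.25 at a = 5: Pab(L + a)/(6LEI) = 557.8/EI
  θ_A0 = 754.2/EI,  θ_B0 = 708/EI
Flexibility coefficients: a unit moment at one end gives L/(3EI) there and L/(6EI) at the far end, so f₁₁ = f₂₂ = 3.333/EI and f₁₂ = f₂₁ = 1.667/EI.
Compatibility — zero rotation at each built-in end:
  3.333 M_A + 1.667 M_B = 754.2
  1.667 M_A + 3.333 M_B = 708
Solving the pair gives M_A = 160.1 kN·m and M_B = 132.4 kN·m (hogging).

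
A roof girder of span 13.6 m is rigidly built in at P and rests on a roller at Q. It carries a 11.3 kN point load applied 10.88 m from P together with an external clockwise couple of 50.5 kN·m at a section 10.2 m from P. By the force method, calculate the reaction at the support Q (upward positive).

Release the roller at Q. Primary structure: cantilever fixed at P.
Primary-structure tip deflection at Q by superposition:
  point load 11.3 at a = 10.88: Pa²(3L − a)/(6EI) = 6670/EI
  clockwise couple 50.5 at a = 10.2: M₀a(2L − a)/(2EI) = 4378/EI
  δ_0 = 11049/EI
Tip deflection under a unit load at Q: L³/(3EI) = 838.5/EI.
Compatibility at Q: δ_0 − R_Q·δ_{QQ} = 0, so R_Q = 11049/838.5 = 13.18 kN.

R_Q = 13.18 kN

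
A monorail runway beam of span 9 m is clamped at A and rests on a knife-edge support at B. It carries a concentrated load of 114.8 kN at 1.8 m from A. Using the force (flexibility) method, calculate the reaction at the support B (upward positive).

Choose R_B as the redundant. The primary structure is the cantilever fixed at A.
Downward deflection at the released point B due to the loads:
  point load 114.8 at a = 1.8: Pa²(3L − a)/(6EI) = 1562/EI
Flexibility coefficient — unit upward force at B: δ_{BB} = L³/(3EI) = 243/EI.
The prop prevents deflection at B: R_B = δ_0/δ_{BB} = 1562/243 = 6.429 kN.

R_B = 6.429 kN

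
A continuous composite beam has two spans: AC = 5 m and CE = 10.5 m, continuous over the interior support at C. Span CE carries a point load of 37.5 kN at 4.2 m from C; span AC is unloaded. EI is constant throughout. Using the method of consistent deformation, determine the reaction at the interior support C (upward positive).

R_C = 37.62 kN

Release continuity at C by inserting a hinge; the redundant is the internal moment M_C. The primary structure is two simply-supported spans AC and CE.
End slopes at the hinge C, treating each span as simply supported:
  span CE: point load 37.5 at a = 4.2: Pab(L + b)/(6LEI) = 264.6/EI
  relative rotation θ_0 = (0 + 264.6)/EI = 264.6/EI
A unit hogging moment at C produces rotation L₁/(3EI) + L₂/(3EI) = 5.167/EI.
Slope continuity at C: θ_0 = M_C·5.167/EI, so M_C = 264.6/5.167 = 51.21 kN·m (hogging).
Span AC, ΣM about A with M_C applied at C: R_C^{AC}·5 = 0 + 51.21, so R_C^{AC} = 10.24 kN and R_A = 0 − 10.24 = -10.24 kN.
Span CE, ΣM about E: R_C^{CE}·10.5 = 236.2 + 51.21, so R_C^{CE} = 27.38 kN and R_E = 37.5 − 27.38 = 10.12 kN.
R_C = 10.24 + 27.38 = 37.62 kN.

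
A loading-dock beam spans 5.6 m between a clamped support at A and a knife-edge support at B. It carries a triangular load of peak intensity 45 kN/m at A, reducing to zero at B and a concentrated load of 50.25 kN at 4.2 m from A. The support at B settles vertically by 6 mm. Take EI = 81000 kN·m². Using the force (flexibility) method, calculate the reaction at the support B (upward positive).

R_B = 48.7 kN

Choose R_B as the redundant. The primary structure is the cantilever fixed at A.
Deflection at B on the released cantilever, summing each load's contribution:
  triangular load, peak 45 at the fixed end: w₀L⁴/(30EI) = 1475/EI
  point load 50.25 at a = 4.2: Pa²(3L − a)/(6EI) = 1861/EI
  δ_0 = 3337/EI
Tip deflection under a unit load at B: L³/(3EI) = 58.54/EI.
With EI = 81000 kN·m²: δ_0 = 0.041193 m and δ_{BB} = 0.000723 m/kN.
Compatibility — the beam at B must follow the support down by 0.006 m: δ_0 − R_B·δ_{BB} = 0.006, so R_B = (0.041193 − 0.006)/0.000723 = 48.7 kN.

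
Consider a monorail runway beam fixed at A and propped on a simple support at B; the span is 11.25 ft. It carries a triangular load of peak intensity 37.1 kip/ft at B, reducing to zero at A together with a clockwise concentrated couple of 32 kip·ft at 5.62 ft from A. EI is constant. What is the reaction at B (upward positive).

Release the roller at B. Primary structure: cantilever fixed at A.
Deflection at B on the released cantilever, summing each load's contribution:
  triangular load, peak 37.1 at the free end: 11w₀L⁴/(120EI) = 54475/EI
  clockwise couple 32 at a = 5.62: M₀a(2L − a)/(2EI) = 1518/EI
  δ_0 = 55993/EI
Tip deflection under a unit load at B: L³/(3EI) = 474.6/EI.
Compatibility at B: δ_0 − R_B·δ_{BB} = 0, so R_B = 55993/474.6 = 118 kip.

R_B = 118 kip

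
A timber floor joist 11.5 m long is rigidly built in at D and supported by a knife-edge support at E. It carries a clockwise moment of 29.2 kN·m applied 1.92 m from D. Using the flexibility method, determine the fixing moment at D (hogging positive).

Remove the prop at E; the released (primary) structure is a cantilever built in at D.
Deflection at E on the released cantilever, summing each load's contribution:
  clockwise couple 29.2 at a = 1.92: M₀a(2L − a)/(2EI) = 590.9/EI
Tip deflection under a unit load at E: L³/(3EI) = 507/EI.
Compatibility at E: δ_0 − R_E·δ_{EE} = 0, so R_E = 590.9/507 = 1.166 kN.
Moment equilibrium about D: M_D = Σ(load moments about D) − R_E·L = 29.2 − 1.166×11.5 = 15.8 kN·m.

M_D = 15.8 kN·m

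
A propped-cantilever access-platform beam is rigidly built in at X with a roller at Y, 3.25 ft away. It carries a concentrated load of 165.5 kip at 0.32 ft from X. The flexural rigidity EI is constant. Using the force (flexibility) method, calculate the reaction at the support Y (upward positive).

R_Y = 2.328 kip

Take the reaction at Y as the redundant and release it; the primary structure is a cantilever fixed at X.
Primary-structure tip deflection at Y by superposition:
  point load 165.5 at a = 0.32: Pa²(3L − a)/(6EI) = 26.64/EI
Flexibility coefficient — unit upward force at Y: δ_{YY} = L³/(3EI) = 11.44/EI.
Compatibility at Y: δ_0 − R_Y·δ_{YY} = 0, so R_Y = 26.64/11.44 = 2.328 kip.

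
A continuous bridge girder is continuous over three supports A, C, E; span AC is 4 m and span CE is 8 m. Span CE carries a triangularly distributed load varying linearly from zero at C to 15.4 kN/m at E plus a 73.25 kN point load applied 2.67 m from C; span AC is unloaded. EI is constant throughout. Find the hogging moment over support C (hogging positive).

Release continuity at C by inserting a hinge; the redundant is the internal moment M_C. The primary structure is two simply-supported spans AC and CE.
Discontinuity in slope at C on the released structure — sum the simple-span end rotations:
  span CE: triangular load, peak 15.4: 7w₀L³/(360EI) = 153.3/EI
  span CE: point load 73.25 at a = 2.67: Pab(L + b)/(6LEI) = 289.5/EI
  relative rotation θ_0 = (0 + 442.8)/EI = 442.8/EI
A unit hogging moment at C produces rotation L₁/(3EI) + L₂/(3EI) = 4/EI.
Slope continuity at C: θ_0 = M_C·4/EI, so M_C = 442.8/4 = 110.7 kN·m (hogging).

M_C = 110.7 kN·m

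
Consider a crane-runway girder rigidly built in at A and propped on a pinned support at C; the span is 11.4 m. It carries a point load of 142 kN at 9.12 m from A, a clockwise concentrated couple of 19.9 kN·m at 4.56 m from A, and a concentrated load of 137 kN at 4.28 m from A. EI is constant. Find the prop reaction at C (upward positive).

Release the roller at C. Primary structure: cantilever fixed at A.
Downward deflection at the released point C due to the loads:
  point load 142 at a = 9.12: Pa²(3L − a)/(6EI) = 49369/EI
  clockwise couple 19.9 at a = 4.56: M₀a(2L − a)/(2EI) = 827.6/EI
  point load 137 at a = 4.28: Pa²(3L − a)/(6EI) = 12515/EI
  δ_0 = 62711/EI
Tip deflection under a unit load at C: L³/(3EI) = 493.8/EI.
Compatibility at C: δ_0 − R_C·δ_{CC} = 0, so R_C = 62711/493.8 = 127 kN.

R_C = 127 kN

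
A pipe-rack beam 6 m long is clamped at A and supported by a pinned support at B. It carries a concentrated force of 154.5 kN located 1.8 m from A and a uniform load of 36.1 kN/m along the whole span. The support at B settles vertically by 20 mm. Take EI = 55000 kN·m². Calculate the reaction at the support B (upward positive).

Take the reaction at B as the redundant and release it; the primary structure is a cantilever fixed at A.
Downward deflection at the released point B due to the loads:
  point load 154.5 at a = 1.8: Pa²(3L − a)/(6EI) = 1352/EI
  UDL 36.1: wL⁴/(8EI) = 5848/EI
  δ_0 = 7200/EI
Flexibility coefficient — unit upward force at B: δ_{BB} = L³/(3EI) = 72/EI.
With EI = 55000 kN·m²: δ_0 = 0.1309 m and δ_{BB} = 0.001309 m/kN.
Compatibility — the beam at B must follow the support down by 0.02 m: δ_0 − R_B·δ_{BB} = 0.02, so R_B = (0.1309 − 0.02)/0.001309 = 84.72 kN.

R_B = 84.72 kN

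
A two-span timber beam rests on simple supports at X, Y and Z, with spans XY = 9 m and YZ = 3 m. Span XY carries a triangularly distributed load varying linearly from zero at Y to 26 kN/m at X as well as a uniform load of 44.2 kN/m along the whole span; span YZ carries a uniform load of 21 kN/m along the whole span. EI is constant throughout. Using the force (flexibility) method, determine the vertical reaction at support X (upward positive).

R_X = 228.7 kN

Release continuity at Y by inserting a hinge; the redundant is the internal moment M_Y. The primary structure is two simply-supported spans XY and YZ.
Discontinuity in slope at Y on the released structure — sum the simple-span end rotations:
  span XY: triangular load, peak 26: 7w₀L³/(360EI) = 368.6/EI
  span XY: UDL 44.2: wL³/(24EI) = 1343/EI
  span YZ: UDL 21: wL³/(24EI) = 23.62/EI
  relative rotation θ_0 = (1711 + 23.62)/EI = 1735/EI
A unit hogging moment at Y produces rotation L₁/(3EI) + L₂/(3EI) = 4/EI.
Compatibility: M_Y·(L₁+L₂)/(3EI) = θ_0, giving M_Y = 433.7 kN·m (hogging).
Span XY, ΣM about X with M_Y applied at Y: R_Y^{XY}·9 = 2141 + 433.7, so R_Y^{XY} = 286.1 kN and R_X = 514.8 − 286.1 = 228.7 kN.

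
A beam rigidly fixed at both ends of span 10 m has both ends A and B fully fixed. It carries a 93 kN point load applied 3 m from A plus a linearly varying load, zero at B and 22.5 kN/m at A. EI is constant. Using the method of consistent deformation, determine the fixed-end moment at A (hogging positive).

M_A = 249.2 kN·m

Take the two fixed-end moments M_A, M_B as redundants; the released structure is the simple span AB.
End rotations of the released simple span under the applied load (×1/EI):
  at A: point load 93 at a = 3: Pab(L + b)/(6LEI) = 553.4/EI
  at B: point load 93 at a = 3: Pab(L + a)/(6LEI) = 423.1/EI
  at A: triangular load, peak 22.5: w₀L³/(45EI) = 500/EI
  at B: triangular load, peak 22.5: 7w₀L³/(360EI) = 437.5/EI
  θ_A0 = 1053/EI,  θ_B0 = 860.6/EI
Flexibility coefficients: a unit moment at one end gives L/(3EI) there and L/(6EI) at the far end, so f₁₁ = f₂₂ = 3.333/EI and f₁₂ = f₂₁ = 1.667/EI.
Compatibility — zero rotation at each built-in end:
  3.333 M_A + 1.667 M_B = 1053
  1.667 M_A + 3.333 M_B = 860.6
Solving the pair gives M_A = 249.2 kN·m and M_B = 133.6 kN·m (hogging).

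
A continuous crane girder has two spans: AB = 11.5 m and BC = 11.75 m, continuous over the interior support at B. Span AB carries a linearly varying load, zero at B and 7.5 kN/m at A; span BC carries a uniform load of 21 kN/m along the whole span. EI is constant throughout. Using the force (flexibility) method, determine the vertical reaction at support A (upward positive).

R_A = 10.33 kN

Insert a hinge at B; M_B is the redundant, and each span becomes simply supported.
End slopes at the hinge B, treating each span as simply supported:
  span AB: triangular load, peak 7.5: 7w₀L³/(360EI) = 221.8/EI
  span BC: UDL 21: wL³/(24EI) = 1419/EI
  relative rotation θ_0 = (221.8 + 1419)/EI = 1641/EI
A unit hogging moment at B produces rotation L₁/(3EI) + L₂/(3EI) = 7.75/EI.
Slope continuity at B: θ_0 = M_B·7.75/EI, so M_B = 1641/7.75 = 211.8 kN·m (hogging).
Span AB, ΣM about A with M_B applied at B: R_B^{AB}·11.5 = 165.3 + 211.8, so R_B^{AB} = 32.79 kN and R_A = 43.12 − 32.79 = 10.33 kN.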